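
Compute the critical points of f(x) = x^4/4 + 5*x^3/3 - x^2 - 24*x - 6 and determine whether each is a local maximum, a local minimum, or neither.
f'(x) = x^3 + 5*x^2 - 2*x - 24

Solve f'(x) = 0:
  Factor: x^3 + 5*x^2 - 2*x - 24 = (x - 2)*(x + 3)*(x + 4) = 0.
  ⇒ x = -4, -3, 2

f''(x) = 3*x^2 + 10*x - 2
Second-derivative test at each critical point:
  f''(-4) = 6 > 0 → local minimum
  f''(-3) = -5 < 0 → local maximum
  f''(2) = 30 > 0 → local minimum

Critical points: x = -4 (local minimum); x = -3 (local maximum); x = 2 (local minimum)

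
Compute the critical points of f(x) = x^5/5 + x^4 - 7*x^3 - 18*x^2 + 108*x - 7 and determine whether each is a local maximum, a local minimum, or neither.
f'(x) = x^4 + 4*x^3 - 21*x^2 - 36*x + 108

Solve f'(x) = 0:
  Factor: x^4 + 4*x^3 - 21*x^2 - 36*x + 108 = (x - 3)*(x - 2)*(x + 3)*(x + 6) = 0.
  ⇒ x = -6, -3, 2, 3

f''(x) = 4*x^3 + 12*x^2 - 42*x - 36
Second-derivative test at each critical point:
  f''(-6) = -216 < 0 → local maximum
  f''(-3) = 90 > 0 → local minimum
  f''(2) = -40 < 0 → local maximum
  f''(3) = 54 > 0 → local minimum

Critical points: x = -6 (local maximum); x = -3 (local minimum); x = 2 (local maximum); x = 3 (local minimum)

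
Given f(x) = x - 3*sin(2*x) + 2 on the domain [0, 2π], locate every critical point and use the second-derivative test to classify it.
f'(x) = 1 - 6*cos(2*x)

Solve f'(x) = 0 on [0, 2π]:
  f'(x) = 0 ⇔ cos(2*x) = 1/6, i.e. 2*x = ±arccos(1/6) + 2nπ; keep the solutions lying in [0, 2π].
  ⇒ x = acos(1/6)/2 ≈ 0.7017, pi - acos(1/6)/2 ≈ 2.4399, acos(1/6)/2 + pi ≈ 3.8433, -acos(1/6)/2 + 2*pi ≈ 5.5815

f''(x) = 12*sin(2*x)
Second-derivative test at each critical point:
  f''(0.7017) = 11.8322 > 0 → local minimum
  f''(2.4399) = -11.8322 < 0 → local maximum
  f''(3.8433) = 11.8322 > 0 → local minimum
  f''(5.5815) = -11.8322 < 0 → local maximum

Critical points: x = acos(1/6)/2 ≈ 0.7017 (local minimum); x = pi - acos(1/6)/2 ≈ 2.4399 (local maximum); x = acos(1/6)/2 + pi ≈ 3.8433 (local minimum); x = -acos(1/6)/2 + 2*pi ≈ 5.5815 (local maximum)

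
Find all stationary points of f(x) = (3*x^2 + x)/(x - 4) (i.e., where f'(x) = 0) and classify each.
f'(x) = (3*x^2 - 24*x - 4)/(x^2 - 8*x + 16)

Solve f'(x) = 0:
  f'(x) = (3*x^2 - 24*x - 4)/(x - 4)^2; the denominator is positive wherever f is defined, so f'(x) = 0 ⇔ 3*x^2 - 24*x - 4 = 0.
  3*x^2 - 24*x - 4 = 0 has no rational roots; quadratic formula: x = (24 ± √624)/6.
  ⇒ x = 4 - 2*sqrt(39)/3 ≈ -0.1633, 4 + 2*sqrt(39)/3 ≈ 8.1633

f''(x) = 104/(x^3 - 12*x^2 + 48*x - 64)
Second-derivative test at each critical point:
  f''(-0.1633) = -1.4412 < 0 → local maximum
  f''(8.1633) = 1.4412 > 0 → local minimum

Critical points: x = 4 - 2*sqrt(39)/3 ≈ -0.1633 (local maximum); x = 4 + 2*sqrt(39)/3 ≈ 8.1633 (local minimum)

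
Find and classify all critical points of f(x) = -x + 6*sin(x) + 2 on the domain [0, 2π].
f'(x) = 6*cos(x) - 1

Solve f'(x) = 0 on [0, 2π]:
  f'(x) = 0 ⇔ cos(x) = 1/6, i.e. x = ±arccos(1/6) + 2nπ; keep the solutions lying in [0, 2π].
  ⇒ x = acos(1/6) ≈ 1.4033, -acos(1/6) + 2*pi ≈ 4.8798

f''(x) = -6*sin(x)
Second-derivative test at each critical point:
  f''(1.4033) = -5.9161 < 0 → local maximum
  f''(4.8798) = 5.9161 > 0 → local minimum

Critical points: x = acos(1/6) ≈ 1.4033 (local maximum); x = -acos(1/6) + 2*pi ≈ 4.8798 (local minimum)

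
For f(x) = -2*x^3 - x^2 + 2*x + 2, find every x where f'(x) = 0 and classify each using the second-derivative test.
f'(x) = -6*x^2 - 2*x + 2

Solve f'(x) = 0:
  Factor: -6*x^2 - 2*x + 2 = -2*(3*x^2 + x - 1); 3*x^2 + x - 1 = 0 has no rational roots; quadratic formula: x = (-1 ± √13)/6.
  ⇒ x = -sqrt(13)/6 - 1/6 ≈ -0.7676, -1/6 + sqrt(13)/6 ≈ 0.4343

f''(x) = -12*x - 2
Second-derivative test at each critical point:
  f''(-0.7676) = 7.2111 > 0 → local minimum
  f''(0.4343) = -7.2111 < 0 → local maximum

Critical points: x = -sqrt(13)/6 - 1/6 ≈ -0.7676 (local minimum); x = -1/6 + sqrt(13)/6 ≈ 0.4343 (local maximum)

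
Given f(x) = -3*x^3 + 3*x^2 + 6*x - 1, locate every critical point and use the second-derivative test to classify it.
f'(x) = -9*x^2 + 6*x + 6

Solve f'(x) = 0:
  Factor: -9*x^2 + 6*x + 6 = -3*(3*x^2 - 2*x - 2); 3*x^2 - 2*x - 2 = 0 has no rational roots; quadratic formula: x = (2 ± √28)/6.
  ⇒ x = 1/3 - sqrt(7)/3 ≈ -0.5486, 1/3 + sqrt(7)/3 ≈ 1.2153

f''(x) = 6 - 18*x
Second-derivative test at each critical point:
  f''(-0.5486) = 15.8745 > 0 → local minimum
  f''(1.2153) = -15.8745 < 0 → local maximum

Critical points: x = 1/3 - sqrt(7)/3 ≈ -0.5486 (local minimum); x = 1/3 + sqrt(7)/3 ≈ 1.2153 (local maximum)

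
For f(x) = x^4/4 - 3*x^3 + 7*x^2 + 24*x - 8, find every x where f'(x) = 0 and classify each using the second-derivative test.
f'(x) = x^3 - 9*x^2 + 14*x + 24

Solve f'(x) = 0:
  Factor: x^3 - 9*x^2 + 14*x + 24 = (x - 6)*(x - 4)*(x + 1) = 0.
  ⇒ x = -1, 4, 6

f''(x) = 3*x^2 - 18*x + 14
Second-derivative test at each critical point:
  f''(-1) = 35 > 0 → local minimum
  f''(4) = -10 < 0 → local maximum
  f''(6) = 14 > 0 → local minimum

Critical points: x = -1 (local minimum); x = 4 (local maximum); x = 6 (local minimum)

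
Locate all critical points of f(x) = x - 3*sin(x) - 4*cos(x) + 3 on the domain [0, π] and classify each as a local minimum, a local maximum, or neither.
f'(x) = 4*sin(x) - 3*cos(x) + 1

Solve f'(x) = 0 on [0, π]:
  f'(x) = 0 ⇔ 4*sin(x) - 3*cos(x) = -1. Write the left side as R·cos(x + φ) with R = √((-3)² + (-4)²) = 5, cos φ = -3/5, sin φ = -4/5; then cos(x + φ) = -1/5. Solve for x and keep the solutions lying in [0, π].
  ⇒ x = atan((-4 + 6*sqrt(6))/(3 + 8*sqrt(6))) ≈ 0.4421

f''(x) = 3*sin(x) + 4*cos(x)
Second-derivative test at each critical point:
  f''(0.4421) = 4.8990 > 0 → local minimum

Critical points: x = atan((-4 + 6*sqrt(6))/(3 + 8*sqrt(6))) ≈ 0.4421 (local minimum)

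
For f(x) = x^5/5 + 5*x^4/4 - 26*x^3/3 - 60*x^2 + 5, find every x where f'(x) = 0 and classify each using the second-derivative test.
f'(x) = x*(x^3 + 5*x^2 - 26*x - 120)

Solve f'(x) = 0:
  Factor: x^4 + 5*x^3 - 26*x^2 - 120*x = x*(x - 5)*(x + 4)*(x + 6) = 0.
  ⇒ x = -6, -4, 0, 5

f''(x) = 4*x^3 + 15*x^2 - 52*x - 120
Second-derivative test at each critical point:
  f''(-6) = -132 < 0 → local maximum
  f''(-4) = 72 > 0 → local minimum
  f''(0) = -120 < 0 → local maximum
  f''(5) = 495 > 0 → local minimum

Critical points: x = -6 (local maximum); x = -4 (local minimum); x = 0 (local maximum); x = 5 (local minimum)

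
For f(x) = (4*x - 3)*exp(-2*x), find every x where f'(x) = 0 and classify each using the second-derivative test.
f'(x) = 2*(5 - 4*x)*exp(-2*x)

Solve f'(x) = 0:
  f'(x) = (10 - 8*x)·exp(-2*x) and exp(-2*x) > 0 for every x, so f'(x) = 0 ⇔ 10 - 8*x = 0.
  Factor: 10 - 8*x = -2*(4*x - 5) = 0.
  ⇒ x = 5/4

f''(x) = 4*(4*x - 7)*exp(-2*x)
Second-derivative test at each critical point:
  f''(5/4) = -0.6567 < 0 → local maximum

Critical points: x = 5/4 (local maximum)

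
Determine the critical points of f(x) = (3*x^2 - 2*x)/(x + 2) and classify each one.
f'(x) = (3*x^2 + 12*x - 4)/(x^2 + 4*x + 4)

Solve f'(x) = 0:
  f'(x) = (3*x^2 + 12*x - 4)/(x + 2)^2; the denominator is positive wherever f is defined, so f'(x) = 0 ⇔ 3*x^2 + 12*x - 4 = 0.
  3*x^2 + 12*x - 4 = 0 has no rational roots; quadratic formula: x = (-12 ± √192)/6.
  ⇒ x = -4*sqrt(3)/3 - 2 ≈ -4.3094, -2 + 4*sqrt(3)/3 ≈ 0.3094

f''(x) = 32/(x^3 + 6*x^2 + 12*x + 8)
Second-derivative test at each critical point:
  f''(-4.3094) = -2.5981 < 0 → local maximum
  f''(0.3094) = 2.5981 > 0 → local minimum

Critical points: x = -4*sqrt(3)/3 - 2 ≈ -4.3094 (local maximum); x = -2 + 4*sqrt(3)/3 ≈ 0.3094 (local minimum)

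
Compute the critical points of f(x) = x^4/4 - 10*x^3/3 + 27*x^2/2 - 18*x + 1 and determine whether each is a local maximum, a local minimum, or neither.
f'(x) = x^3 - 10*x^2 + 27*x - 18

Solve f'(x) = 0:
  Factor: x^3 - 10*x^2 + 27*x - 18 = (x - 6)*(x - 3)*(x - 1) = 0.
  ⇒ x = 1, 3, 6

f''(x) = 3*x^2 - 20*x + 27
Second-derivative test at each critical point:
  f''(1) = 10 > 0 → local minimum
  f''(3) = -6 < 0 → local maximum
  f''(6) = 15 > 0 → local minimum

Critical points: x = 1 (local minimum); x = 3 (local maximum); x = 6 (local minimum)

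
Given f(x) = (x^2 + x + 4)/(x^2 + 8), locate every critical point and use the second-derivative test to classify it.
f'(x) = (-x^2 + 8*x + 8)/(x^4 + 16*x^2 + 64)

Solve f'(x) = 0:
  f'(x) = -(x^2 - 8*x - 8)/(x^2 + 8)^2; the denominator is positive wherever f is defined, so f'(x) = 0 ⇔ -x^2 + 8*x + 8 = 0.
  x^2 - 8*x - 8 = 0 has no rational roots; quadratic formula: x = (8 ± √96)/2.
  ⇒ x = 4 - 2*sqrt(6) ≈ -0.8990, 4 + 2*sqrt(6) ≈ 8.8990

f''(x) = 2*(x^3 - 12*x^2 - 24*x + 32)/(x^6 + 24*x^4 + 192*x^2 + 512)
Second-derivative test at each critical point:
  f''(-0.8990) = 0.1263 > 0 → local minimum
  f''(8.8990) = -0.0013 < 0 → local maximum

Critical points: x = 4 - 2*sqrt(6) ≈ -0.8990 (local minimum); x = 4 + 2*sqrt(6) ≈ 8.8990 (local maximum)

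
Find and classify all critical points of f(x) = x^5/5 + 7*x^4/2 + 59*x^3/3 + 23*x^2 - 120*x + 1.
f'(x) = x^4 + 14*x^3 + 59*x^2 + 46*x - 120

Solve f'(x) = 0:
  Factor: x^4 + 14*x^3 + 59*x^2 + 46*x - 120 = (x - 1)*(x + 4)*(x + 5)*(x + 6) = 0.
  ⇒ x = -6, -5, -4, 1

f''(x) = 4*x^3 + 42*x^2 + 118*x + 46
Second-derivative test at each critical point:
  f''(-6) = -14 < 0 → local maximum
  f''(-5) = 6 > 0 → local minimum
  f''(-4) = -10 < 0 → local maximum
  f''(1) = 210 > 0 → local minimum

Critical points: x = -6 (local maximum); x = -5 (local minimum); x = -4 (local maximum); x = 1 (local minimum)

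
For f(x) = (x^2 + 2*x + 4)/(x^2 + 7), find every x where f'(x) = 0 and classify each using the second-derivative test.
f'(x) = 2*(-x^2 + 3*x + 7)/(x^4 + 14*x^2 + 49)

Solve f'(x) = 0:
  f'(x) = -2*(x^2 - 3*x - 7)/(x^2 + 7)^2; the denominator is positive wherever f is defined, so f'(x) = 0 ⇔ -2*x^2 + 6*x + 14 = 0.
  Factor: -2*x^2 + 6*x + 14 = -2*(x^2 - 3*x - 7); x^2 - 3*x - 7 = 0 has no rational roots; quadratic formula: x = (3 ± √37)/2.
  ⇒ x = 3/2 - sqrt(37)/2 ≈ -1.5414, 3/2 + sqrt(37)/2 ≈ 4.5414

f''(x) = 2*(2*x^3 - 9*x^2 - 42*x + 21)/(x^6 + 21*x^4 + 147*x^2 + 343)
Second-derivative test at each critical point:
  f''(-1.5414) = 0.1384 > 0 → local minimum
  f''(4.5414) = -0.0159 < 0 → local maximum

Critical points: x = 3/2 - sqrt(37)/2 ≈ -1.5414 (local minimum); x = 3/2 + sqrt(37)/2 ≈ 4.5414 (local maximum)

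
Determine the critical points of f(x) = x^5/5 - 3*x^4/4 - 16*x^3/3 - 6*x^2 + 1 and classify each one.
f'(x) = x*(x^3 - 3*x^2 - 16*x - 12)

Solve f'(x) = 0:
  Factor: x^4 - 3*x^3 - 16*x^2 - 12*x = x*(x - 6)*(x + 1)*(x + 2) = 0.
  ⇒ x = -2, -1, 0, 6

f''(x) = 4*x^3 - 9*x^2 - 32*x - 12
Second-derivative test at each critical point:
  f''(-2) = -16 < 0 → local maximum
  f''(-1) = 7 > 0 → local minimum
  f''(0) = -12 < 0 → local maximum
  f''(6) = 336 > 0 → local minimum

Critical points: x = -2 (local maximum); x = -1 (local minimum); x = 0 (local maximum); x = 6 (local minimum)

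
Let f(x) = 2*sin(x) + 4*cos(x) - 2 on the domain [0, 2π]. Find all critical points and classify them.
f'(x) = -4*sin(x) + 2*cos(x)

Solve f'(x) = 0 on [0, 2π]:
  f'(x) = 0 ⇔ 2*cos(x) = 4*sin(x) ⇔ tan(x) = 1/2, i.e. x = arctan(1/2) + nπ; keep the solutions lying in [0, 2π].
  ⇒ x = atan(1/2) ≈ 0.4636, atan(1/2) + pi ≈ 3.6052

f''(x) = -2*sin(x) - 4*cos(x)
Second-derivative test at each critical point:
  f''(0.4636) = -4.4721 < 0 → local maximum
  f''(3.6052) = 4.4721 > 0 → local minimum

Critical points: x = atan(1/2) ≈ 0.4636 (local maximum); x = atan(1/2) + pi ≈ 3.6052 (local minimum)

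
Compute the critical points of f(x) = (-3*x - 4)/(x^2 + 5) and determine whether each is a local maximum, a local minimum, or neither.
f'(x) = (3*x^2 + 8*x - 15)/(x^4 + 10*x^2 + 25)

Solve f'(x) = 0:
  f'(x) = (3*x^2 + 8*x - 15)/(x^2 + 5)^2; the denominator is positive wherever f is defined, so f'(x) = 0 ⇔ 3*x^2 + 8*x - 15 = 0.
  3*x^2 + 8*x - 15 = 0 has no rational roots; quadratic formula: x = (-8 ± √244)/6.
  ⇒ x = -sqrt(61)/3 - 4/3 ≈ -3.9367, -4/3 + sqrt(61)/3 ≈ 1.2701

f''(x) = 2*(-4*x^2*(3*x + 4) + (9*x + 4)*(x^2 + 5))/(x^2 + 5)^3
Second-derivative test at each critical point:
  f''(-3.9367) = -0.0372 < 0 → local maximum
  f''(1.2701) = 0.3572 > 0 → local minimum

Critical points: x = -sqrt(61)/3 - 4/3 ≈ -3.9367 (local maximum); x = -4/3 + sqrt(61)/3 ≈ 1.2701 (local minimum)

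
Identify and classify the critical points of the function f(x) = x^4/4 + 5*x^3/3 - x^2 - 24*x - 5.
f'(x) = x^3 + 5*x^2 - 2*x - 24

Solve f'(x) = 0:
  Factor: x^3 + 5*x^2 - 2*x - 24 = (x - 2)*(x + 3)*(x + 4) = 0.
  ⇒ x = -4, -3, 2

f''(x) = 3*x^2 + 10*x - 2
Second-derivative test at each critical point:
  f''(-4) = 6 > 0 → local minimum
  f''(-3) = -5 < 0 → local maximum
  f''(2) = 30 > 0 → local minimum

Critical points: x = -4 (local minimum); x = -3 (local maximum); x = 2 (local minimum)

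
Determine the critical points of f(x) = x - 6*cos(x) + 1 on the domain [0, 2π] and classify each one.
f'(x) = 6*sin(x) + 1

Solve f'(x) = 0 on [0, 2π]:
  f'(x) = 0 ⇔ sin(x) = -1/6, i.e. x = arcsin(-1/6) + 2nπ or x = π − arcsin(-1/6) + 2nπ; keep the solutions lying in [0, 2π].
  ⇒ x = asin(1/6) + pi ≈ 3.3090, -asin(1/6) + 2*pi ≈ 6.1157

f''(x) = 6*cos(x)
Second-derivative test at each critical point:
  f''(3.3090) = -5.9161 < 0 → local maximum
  f''(6.1157) = 5.9161 > 0 → local minimum

Critical points: x = asin(1/6) + pi ≈ 3.3090 (local maximum); x = -asin(1/6) + 2*pi ≈ 6.1157 (local minimum)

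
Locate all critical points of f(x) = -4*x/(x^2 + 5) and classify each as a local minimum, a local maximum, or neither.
f'(x) = 4*(x^2 - 5)/(x^2 + 5)^2

Solve f'(x) = 0:
  f'(x) = 4*(x^2 - 5)/(x^2 + 5)^2; the denominator is positive wherever f is defined, so f'(x) = 0 ⇔ 4*x^2 - 20 = 0.
  Factor: 4*x^2 - 20 = 4*(x^2 - 5); x^2 - 5 = 0 has no rational roots; quadratic formula: x = (0 ± √20)/2.
  ⇒ x = -sqrt(5) ≈ -2.2361, sqrt(5) ≈ 2.2361

f''(x) = 8*x*(15 - x^2)/(x^2 + 5)^3
Second-derivative test at each critical point:
  f''(-2.2361) = -0.1789 < 0 → local maximum
  f''(2.2361) = 0.1789 > 0 → local minimum

Critical points: x = -sqrt(5) ≈ -2.2361 (local maximum); x = sqrt(5) ≈ 2.2361 (local minimum)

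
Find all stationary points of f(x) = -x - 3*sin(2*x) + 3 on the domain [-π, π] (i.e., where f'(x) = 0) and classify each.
f'(x) = 12*sin(x)^2 - 7

Solve f'(x) = 0 on [-π, π]:
  f'(x) = 0 ⇔ cos(2*x) = -1/6, i.e. 2*x = ±arccos(-1/6) + 2nπ; keep the solutions lying in [-π, π].
  ⇒ x = -pi + acos(-1/6)/2 ≈ -2.2725, -acos(-1/6)/2 ≈ -0.8691, acos(-1/6)/2 ≈ 0.8691, pi - acos(-1/6)/2 ≈ 2.2725

f''(x) = 12*sin(2*x)
Second-derivative test at each critical point:
  f''(-2.2725) = 11.8322 > 0 → local minimum
  f''(-0.8691) = -11.8322 < 0 → local maximum
  f''(0.8691) = 11.8322 > 0 → local minimum
  f''(2.2725) = -11.8322 < 0 → local maximum

Critical points: x = -pi + acos(-1/6)/2 ≈ -2.2725 (local minimum); x = -acos(-1/6)/2 ≈ -0.8691 (local maximum); x = acos(-1/6)/2 ≈ 0.8691 (local minimum); x = pi - acos(-1/6)/2 ≈ 2.2725 (local maximum)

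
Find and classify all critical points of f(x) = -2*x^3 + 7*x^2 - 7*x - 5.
f'(x) = -6*x^2 + 14*x - 7

Solve f'(x) = 0:
  6*x^2 - 14*x + 7 = 0 has no rational roots; quadratic formula: x = (14 ± √28)/12.
  ⇒ x = 7/6 - sqrt(7)/6 ≈ 0.7257, sqrt(7)/6 + 7/6 ≈ 1.6076

f''(x) = 14 - 12*x
Second-derivative test at each critical point:
  f''(0.7257) = 5.2915 > 0 → local minimum
  f''(1.6076) = -5.2915 < 0 → local maximum

Critical points: x = 7/6 - sqrt(7)/6 ≈ 0.7257 (local minimum); x = sqrt(7)/6 + 7/6 ≈ 1.6076 (local maximum)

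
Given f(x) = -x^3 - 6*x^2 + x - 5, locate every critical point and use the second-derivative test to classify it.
f'(x) = -3*x^2 - 12*x + 1

Solve f'(x) = 0:
  3*x^2 + 12*x - 1 = 0 has no rational roots; quadratic formula: x = (-12 ± √156)/6.
  ⇒ x = -sqrt(39)/3 - 2 ≈ -4.0817, -2 + sqrt(39)/3 ≈ 0.0817

f''(x) = -6*x - 12
Second-derivative test at each critical point:
  f''(-4.0817) = 12.4900 > 0 → local minimum
  f''(0.0817) = -12.4900 < 0 → local maximum

Critical points: x = -sqrt(39)/3 - 2 ≈ -4.0817 (local minimum); x = -2 + sqrt(39)/3 ≈ 0.0817 (local maximum)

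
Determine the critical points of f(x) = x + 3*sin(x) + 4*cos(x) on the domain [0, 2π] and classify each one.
f'(x) = -4*sin(x) + 3*cos(x) + 1

Solve f'(x) = 0 on [0, 2π]:
  f'(x) = 0 ⇔ -4*sin(x) + 3*cos(x) = -1. Write the left side as R·cos(x + φ) with R = √(3² + 4²) = 5, cos φ = 3/5, sin φ = 4/5; then cos(x + φ) = -1/5. Solve for x and keep the solutions lying in [0, 2π].
  ⇒ x = atan((4 + 6*sqrt(6))/(-3 + 8*sqrt(6))) ≈ 0.8449, atan((4 - 6*sqrt(6))/(-8*sqrt(6) - 3)) + pi ≈ 3.5837

f''(x) = -3*sin(x) - 4*cos(x)
Second-derivative test at each critical point:
  f''(0.8449) = -4.8990 < 0 → local maximum
  f''(3.5837) = 4.8990 > 0 → local minimum

Critical points: x = atan((4 + 6*sqrt(6))/(-3 + 8*sqrt(6))) ≈ 0.8449 (local maximum); x = atan((4 - 6*sqrt(6))/(-8*sqrt(6) - 3)) + pi ≈ 3.5837 (local minimum)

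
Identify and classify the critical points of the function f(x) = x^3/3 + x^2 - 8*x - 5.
f'(x) = x^2 + 2*x - 8

Solve f'(x) = 0:
  Factor: x^2 + 2*x - 8 = (x - 2)*(x + 4) = 0.
  ⇒ x = -4, 2

f''(x) = 2*x + 2
Second-derivative test at each critical point:
  f''(-4) = -6 < 0 → local maximum
  f''(2) = 6 > 0 → local minimum

Critical points: x = -4 (local maximum); x = 2 (local minimum)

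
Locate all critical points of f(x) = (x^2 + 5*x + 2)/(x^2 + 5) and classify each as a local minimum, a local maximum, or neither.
f'(x) = (-5*x^2 + 6*x + 25)/(x^4 + 10*x^2 + 25)

Solve f'(x) = 0:
  f'(x) = -(5*x^2 - 6*x - 25)/(x^2 + 5)^2; the denominator is positive wherever f is defined, so f'(x) = 0 ⇔ -5*x^2 + 6*x + 25 = 0.
  5*x^2 - 6*x - 25 = 0 has no rational roots; quadratic formula: x = (6 ± √536)/10.
  ⇒ x = 3/5 - sqrt(134)/5 ≈ -1.7152, 3/5 + sqrt(134)/5 ≈ 2.9152

f''(x) = 2*(5*x^3 - 9*x^2 - 75*x + 15)/(x^6 + 15*x^4 + 75*x^2 + 125)
Second-derivative test at each critical point:
  f''(-1.7152) = 0.3671 > 0 → local minimum
  f''(2.9152) = -0.1271 < 0 → local maximum

Critical points: x = 3/5 - sqrt(134)/5 ≈ -1.7152 (local minimum); x = 3/5 + sqrt(134)/5 ≈ 2.9152 (local maximum)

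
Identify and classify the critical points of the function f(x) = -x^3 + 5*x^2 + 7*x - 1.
f'(x) = -3*x^2 + 10*x + 7

Solve f'(x) = 0:
  3*x^2 - 10*x - 7 = 0 has no rational roots; quadratic formula: x = (10 ± √184)/6.
  ⇒ x = 5/3 - sqrt(46)/3 ≈ -0.5941, 5/3 + sqrt(46)/3 ≈ 3.9274

f''(x) = 10 - 6*x
Second-derivative test at each critical point:
  f''(-0.5941) = 13.5647 > 0 → local minimum
  f''(3.9274) = -13.5647 < 0 → local maximum

Critical points: x = 5/3 - sqrt(46)/3 ≈ -0.5941 (local minimum); x = 5/3 + sqrt(46)/3 ≈ 3.9274 (local maximum)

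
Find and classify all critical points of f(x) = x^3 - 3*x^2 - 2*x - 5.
f'(x) = 3*x^2 - 6*x - 2

Solve f'(x) = 0:
  3*x^2 - 6*x - 2 = 0 has no rational roots; quadratic formula: x = (6 ± √60)/6.
  ⇒ x = 1 - sqrt(15)/3 ≈ -0.2910, 1 + sqrt(15)/3 ≈ 2.2910

f''(x) = 6*x - 6
Second-derivative test at each critical point:
  f''(-0.2910) = -7.7460 < 0 → local maximum
  f''(2.2910) = 7.7460 > 0 → local minimum

Critical points: x = 1 - sqrt(15)/3 ≈ -0.2910 (local maximum); x = 1 + sqrt(15)/3 ≈ 2.2910 (local minimum)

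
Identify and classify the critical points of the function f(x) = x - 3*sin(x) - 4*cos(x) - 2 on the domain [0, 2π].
f'(x) = 4*sin(x) - 3*cos(x) + 1

Solve f'(x) = 0 on [0, 2π]:
  f'(x) = 0 ⇔ 4*sin(x) - 3*cos(x) = -1. Write the left side as R·cos(x + φ) with R = √((-3)² + (-4)²) = 5, cos φ = -3/5, sin φ = -4/5; then cos(x + φ) = -1/5. Solve for x and keep the solutions lying in [0, 2π].
  ⇒ x = atan((-4 + 6*sqrt(6))/(3 + 8*sqrt(6))) ≈ 0.4421, atan((-6*sqrt(6) - 4)/(3 - 8*sqrt(6))) + pi ≈ 3.9865

f''(x) = 3*sin(x) + 4*cos(x)
Second-derivative test at each critical point:
  f''(0.4421) = 4.8990 > 0 → local minimum
  f''(3.9865) = -4.8990 < 0 → local maximum

Critical points: x = atan((-4 + 6*sqrt(6))/(3 + 8*sqrt(6))) ≈ 0.4421 (local minimum); x = atan((-6*sqrt(6) - 4)/(3 - 8*sqrt(6))) + pi ≈ 3.9865 (local maximum)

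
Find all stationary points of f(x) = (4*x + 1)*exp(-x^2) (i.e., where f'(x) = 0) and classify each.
f'(x) = 2*(-x*(4*x + 1) + 2)*exp(-x^2)

Solve f'(x) = 0:
  f'(x) = (-8*x^2 - 2*x + 4)·exp(-x^2) and exp(-x^2) > 0 for every x, so f'(x) = 0 ⇔ -8*x^2 - 2*x + 4 = 0.
  Factor: -8*x^2 - 2*x + 4 = -2*(4*x^2 + x - 2); 4*x^2 + x - 2 = 0 has no rational roots; quadratic formula: x = (-1 ± √33)/8.
  ⇒ x = -sqrt(33)/8 - 1/8 ≈ -0.8431, -1/8 + sqrt(33)/8 ≈ 0.5931

f''(x) = 2*(2*x^2*(4*x + 1) - 12*x - 1)*exp(-x^2)
Second-derivative test at each critical point:
  f''(-0.8431) = 5.6442 > 0 → local minimum
  f''(0.5931) = -8.0822 < 0 → local maximum

Critical points: x = -sqrt(33)/8 - 1/8 ≈ -0.8431 (local minimum); x = -1/8 + sqrt(33)/8 ≈ 0.5931 (local maximum)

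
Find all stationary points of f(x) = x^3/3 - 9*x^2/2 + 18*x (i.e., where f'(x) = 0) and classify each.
f'(x) = x^2 - 9*x + 18

Solve f'(x) = 0:
  Factor: x^2 - 9*x + 18 = (x - 6)*(x - 3) = 0.
  ⇒ x = 3, 6

f''(x) = 2*x - 9
Second-derivative test at each critical point:
  f''(3) = -3 < 0 → local maximum
  f''(6) = 3 > 0 → local minimum

Critical points: x = 3 (local maximum); x = 6 (local minimum)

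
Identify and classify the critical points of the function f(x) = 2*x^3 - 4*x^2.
f'(x) = 2*x*(3*x - 4)

Solve f'(x) = 0:
  Factor: 6*x^2 - 8*x = 2*x*(3*x - 4) = 0.
  ⇒ x = 0, 4/3

f''(x) = 12*x - 8
Second-derivative test at each critical point:
  f''(0) = -8 < 0 → local maximum
  f''(4/3) = 8 > 0 → local minimum

Critical points: x = 0 (local maximum); x = 4/3 (local minimum)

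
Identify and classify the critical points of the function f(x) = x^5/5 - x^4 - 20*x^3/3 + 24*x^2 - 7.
f'(x) = x*(x^3 - 4*x^2 - 20*x + 48)

Solve f'(x) = 0:
  Factor: x^4 - 4*x^3 - 20*x^2 + 48*x = x*(x - 6)*(x - 2)*(x + 4) = 0.
  ⇒ x = -4, 0, 2, 6

f''(x) = 4*x^3 - 12*x^2 - 40*x + 48
Second-derivative test at each critical point:
  f''(-4) = -240 < 0 → local maximum
  f''(0) = 48 > 0 → local minimum
  f''(2) = -48 < 0 → local maximum
  f''(6) = 240 > 0 → local minimum

Critical points: x = -4 (local maximum); x = 0 (local minimum); x = 2 (local maximum); x = 6 (local minimum)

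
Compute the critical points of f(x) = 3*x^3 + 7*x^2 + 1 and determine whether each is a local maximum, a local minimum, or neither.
f'(x) = x*(9*x + 14)

Solve f'(x) = 0:
  Factor: 9*x^2 + 14*x = x*(9*x + 14) = 0.
  ⇒ x = -14/9, 0

f''(x) = 18*x + 14
Second-derivative test at each critical point:
  f''(-14/9) = -14 < 0 → local maximum
  f''(0) = 14 > 0 → local minimum

Critical points: x = -14/9 (local maximum); x = 0 (local minimum)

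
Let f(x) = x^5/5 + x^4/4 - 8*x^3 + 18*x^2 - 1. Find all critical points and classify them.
f'(x) = x*(x^3 + x^2 - 24*x + 36)

Solve f'(x) = 0:
  Factor: x^4 + x^3 - 24*x^2 + 36*x = x*(x - 3)*(x - 2)*(x + 6) = 0.
  ⇒ x = -6, 0, 2, 3

f''(x) = 4*x^3 + 3*x^2 - 48*x + 36
Second-derivative test at each critical point:
  f''(-6) = -432 < 0 → local maximum
  f''(0) = 36 > 0 → local minimum
  f''(2) = -16 < 0 → local maximum
  f''(3) = 27 > 0 → local minimum

Critical points: x = -6 (local maximum); x = 0 (local minimum); x = 2 (local maximum); x = 3 (local minimum)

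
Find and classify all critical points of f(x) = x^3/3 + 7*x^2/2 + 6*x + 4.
f'(x) = x^2 + 7*x + 6

Solve f'(x) = 0:
  Factor: x^2 + 7*x + 6 = (x + 1)*(x + 6) = 0.
  ⇒ x = -6, -1

f''(x) = 2*x + 7
Second-derivative test at each critical point:
  f''(-6) = -5 < 0 → local maximum
  f''(-1) = 5 > 0 → local minimum

Critical points: x = -6 (local maximum); x = -1 (local minimum)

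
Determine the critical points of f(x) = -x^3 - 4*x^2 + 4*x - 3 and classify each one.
f'(x) = -3*x^2 - 8*x + 4

Solve f'(x) = 0:
  3*x^2 + 8*x - 4 = 0 has no rational roots; quadratic formula: x = (-8 ± √112)/6.
  ⇒ x = -2*sqrt(7)/3 - 4/3 ≈ -3.0972, -4/3 + 2*sqrt(7)/3 ≈ 0.4305

f''(x) = -6*x - 8
Second-derivative test at each critical point:
  f''(-3.0972) = 10.5830 > 0 → local minimum
  f''(0.4305) = -10.5830 < 0 → local maximum

Critical points: x = -2*sqrt(7)/3 - 4/3 ≈ -3.0972 (local minimum); x = -4/3 + 2*sqrt(7)/3 ≈ 0.4305 (local maximum)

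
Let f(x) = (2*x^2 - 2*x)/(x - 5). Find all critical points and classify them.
f'(x) = 2*(x^2 - 10*x + 5)/(x^2 - 10*x + 25)

Solve f'(x) = 0:
  f'(x) = 2*(x^2 - 10*x + 5)/(x - 5)^2; the denominator is positive wherever f is defined, so f'(x) = 0 ⇔ 2*x^2 - 20*x + 10 = 0.
  Factor: 2*x^2 - 20*x + 10 = 2*(x^2 - 10*x + 5); x^2 - 10*x + 5 = 0 has no rational roots; quadratic formula: x = (10 ± √80)/2.
  ⇒ x = 5 - 2*sqrt(5) ≈ 0.5279, 2*sqrt(5) + 5 ≈ 9.4721

f''(x) = 80/(x^3 - 15*x^2 + 75*x - 125)
Second-derivative test at each critical point:
  f''(0.5279) = -0.8944 < 0 → local maximum
  f''(9.4721) = 0.8944 > 0 → local minimum

Critical points: x = 5 - 2*sqrt(5) ≈ 0.5279 (local maximum); x = 2*sqrt(5) + 5 ≈ 9.4721 (local minimum)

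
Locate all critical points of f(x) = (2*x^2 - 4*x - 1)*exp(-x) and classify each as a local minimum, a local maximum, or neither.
f'(x) = (-2*x^2 + 8*x - 3)*exp(-x)

Solve f'(x) = 0:
  f'(x) = (-2*x^2 + 8*x - 3)·exp(-x) and exp(-x) > 0 for every x, so f'(x) = 0 ⇔ -2*x^2 + 8*x - 3 = 0.
  2*x^2 - 8*x + 3 = 0 has no rational roots; quadratic formula: x = (8 ± √40)/4.
  ⇒ x = 2 - sqrt(10)/2 ≈ 0.4189, sqrt(10)/2 + 2 ≈ 3.5811

f''(x) = (2*x^2 - 12*x + 11)*exp(-x)
Second-derivative test at each critical point:
  f''(0.4189) = 4.1603 > 0 → local minimum
  f''(3.5811) = -0.1761 < 0 → local maximum

Critical points: x = 2 - sqrt(10)/2 ≈ 0.4189 (local minimum); x = sqrt(10)/2 + 2 ≈ 3.5811 (local maximum)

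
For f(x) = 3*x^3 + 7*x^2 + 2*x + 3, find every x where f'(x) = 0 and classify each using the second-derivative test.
f'(x) = 9*x^2 + 14*x + 2

Solve f'(x) = 0:
  9*x^2 + 14*x + 2 = 0 has no rational roots; quadratic formula: x = (-14 ± √124)/18.
  ⇒ x = -7/9 - sqrt(31)/9 ≈ -1.3964, -7/9 + sqrt(31)/9 ≈ -0.1591

f''(x) = 18*x + 14
Second-derivative test at each critical point:
  f''(-1.3964) = -11.1355 < 0 → local maximum
  f''(-0.1591) = 11.1355 > 0 → local minimum

Critical points: x = -7/9 - sqrt(31)/9 ≈ -1.3964 (local maximum); x = -7/9 + sqrt(31)/9 ≈ -0.1591 (local minimum)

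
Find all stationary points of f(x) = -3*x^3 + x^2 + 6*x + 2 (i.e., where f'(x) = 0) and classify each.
f'(x) = -9*x^2 + 2*x + 6

Solve f'(x) = 0:
  9*x^2 - 2*x - 6 = 0 has no rational roots; quadratic formula: x = (2 ± √220)/18.
  ⇒ x = 1/9 - sqrt(55)/9 ≈ -0.7129, 1/9 + sqrt(55)/9 ≈ 0.9351

f''(x) = 2 - 18*x
Second-derivative test at each critical point:
  f''(-0.7129) = 14.8324 > 0 → local minimum
  f''(0.9351) = -14.8324 < 0 → local maximum

Critical points: x = 1/9 - sqrt(55)/9 ≈ -0.7129 (local minimum); x = 1/9 + sqrt(55)/9 ≈ 0.9351 (local maximum)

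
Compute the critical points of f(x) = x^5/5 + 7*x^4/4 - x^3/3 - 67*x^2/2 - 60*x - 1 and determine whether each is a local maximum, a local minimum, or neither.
f'(x) = x^4 + 7*x^3 - x^2 - 67*x - 60

Solve f'(x) = 0:
  Factor: x^4 + 7*x^3 - x^2 - 67*x - 60 = (x - 3)*(x + 1)*(x + 4)*(x + 5) = 0.
  ⇒ x = -5, -4, -1, 3

f''(x) = 4*x^3 + 21*x^2 - 2*x - 67
Second-derivative test at each critical point:
  f''(-5) = -32 < 0 → local maximum
  f''(-4) = 21 > 0 → local minimum
  f''(-1) = -48 < 0 → local maximum
  f''(3) = 224 > 0 → local minimum

Critical points: x = -5 (local maximum); x = -4 (local minimum); x = -1 (local maximum); x = 3 (local minimum)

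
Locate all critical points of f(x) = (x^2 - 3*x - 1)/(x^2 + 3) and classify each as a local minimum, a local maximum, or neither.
f'(x) = (3*x^2 + 8*x - 9)/(x^4 + 6*x^2 + 9)

Solve f'(x) = 0:
  f'(x) = (3*x^2 + 8*x - 9)/(x^2 + 3)^2; the denominator is positive wherever f is defined, so f'(x) = 0 ⇔ 3*x^2 + 8*x - 9 = 0.
  3*x^2 + 8*x - 9 = 0 has no rational roots; quadratic formula: x = (-8 ± √172)/6.
  ⇒ x = -sqrt(43)/3 - 4/3 ≈ -3.5191, -4/3 + sqrt(43)/3 ≈ 0.8525

f''(x) = 6*(-x^3 - 4*x^2 + 9*x + 4)/(x^6 + 9*x^4 + 27*x^2 + 27)
Second-derivative test at each critical point:
  f''(-3.5191) = -0.0554 < 0 → local maximum
  f''(0.8525) = 0.9443 > 0 → local minimum

Critical points: x = -sqrt(43)/3 - 4/3 ≈ -3.5191 (local maximum); x = -4/3 + sqrt(43)/3 ≈ 0.8525 (local minimum)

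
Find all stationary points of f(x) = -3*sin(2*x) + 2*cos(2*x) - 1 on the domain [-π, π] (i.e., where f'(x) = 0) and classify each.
f'(x) = -4*sin(2*x) - 6*cos(2*x)

Solve f'(x) = 0 on [-π, π]:
  f'(x) = 0 ⇔ -3*cos(2*x) = 2*sin(2*x) ⇔ tan(2*x) = -3/2, i.e. 2*x = arctan(-3/2) + nπ; keep the solutions lying in [-π, π].
  ⇒ x = -pi/2 - atan(3/2)/2 ≈ -2.0622, -atan(3/2)/2 ≈ -0.4914, -atan(3/2)/2 + pi/2 ≈ 1.0794, pi - atan(3/2)/2 ≈ 2.6502

f''(x) = 12*sin(2*x) - 8*cos(2*x)
Second-derivative test at each critical point:
  f''(-2.0622) = 14.4222 > 0 → local minimum
  f''(-0.4914) = -14.4222 < 0 → local maximum
  f''(1.0794) = 14.4222 > 0 → local minimum
  f''(2.6502) = -14.4222 < 0 → local maximum

Critical points: x = -pi/2 - atan(3/2)/2 ≈ -2.0622 (local minimum); x = -atan(3/2)/2 ≈ -0.4914 (local maximum); x = -atan(3/2)/2 + pi/2 ≈ 1.0794 (local minimum); x = pi - atan(3/2)/2 ≈ 2.6502 (local maximum)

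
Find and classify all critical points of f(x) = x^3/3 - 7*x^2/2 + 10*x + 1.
f'(x) = x^2 - 7*x + 10

Solve f'(x) = 0:
  Factor: x^2 - 7*x + 10 = (x - 5)*(x - 2) = 0.
  ⇒ x = 2, 5

f''(x) = 2*x - 7
Second-derivative test at each critical point:
  f''(2) = -3 < 0 → local maximum
  f''(5) = 3 > 0 → local minimum

Critical points: x = 2 (local maximum); x = 5 (local minimum)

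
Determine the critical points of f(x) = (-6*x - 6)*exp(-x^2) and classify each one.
f'(x) = 6*(2*x*(x + 1) - 1)*exp(-x^2)

Solve f'(x) = 0:
  f'(x) = (12*x^2 + 12*x - 6)·exp(-x^2) and exp(-x^2) > 0 for every x, so f'(x) = 0 ⇔ 12*x^2 + 12*x - 6 = 0.
  Factor: 12*x^2 + 12*x - 6 = 6*(2*x^2 + 2*x - 1); 2*x^2 + 2*x - 1 = 0 has no rational roots; quadratic formula: x = (-2 ± √12)/4.
  ⇒ x = -sqrt(3)/2 - 1/2 ≈ -1.3660, -1/2 + sqrt(3)/2 ≈ 0.3660

f''(x) = 12*(-2*x^2*(x + 1) + 3*x + 1)*exp(-x^2)
Second-derivative test at each critical point:
  f''(-1.3660) = -3.2162 < 0 → local maximum
  f''(0.3660) = 18.1785 > 0 → local minimum

Critical points: x = -sqrt(3)/2 - 1/2 ≈ -1.3660 (local maximum); x = -1/2 + sqrt(3)/2 ≈ 0.3660 (local minimum)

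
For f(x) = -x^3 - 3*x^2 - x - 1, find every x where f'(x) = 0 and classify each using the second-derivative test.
f'(x) = -3*x^2 - 6*x - 1

Solve f'(x) = 0:
  3*x^2 + 6*x + 1 = 0 has no rational roots; quadratic formula: x = (-6 ± √24)/6.
  ⇒ x = -1 - sqrt(6)/3 ≈ -1.8165, -1 + sqrt(6)/3 ≈ -0.1835

f''(x) = -6*x - 6
Second-derivative test at each critical point:
  f''(-1.8165) = 4.8990 > 0 → local minimum
  f''(-0.1835) = -4.8990 < 0 → local maximum

Critical points: x = -1 - sqrt(6)/3 ≈ -1.8165 (local minimum); x = -1 + sqrt(6)/3 ≈ -0.1835 (local maximum)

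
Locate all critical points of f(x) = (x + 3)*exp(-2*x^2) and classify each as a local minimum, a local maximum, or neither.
f'(x) = (-4*x*(x + 3) + 1)*exp(-2*x^2)

Solve f'(x) = 0:
  f'(x) = (-4*x^2 - 12*x + 1)·exp(-2*x^2) and exp(-2*x^2) > 0 for every x, so f'(x) = 0 ⇔ -4*x^2 - 12*x + 1 = 0.
  4*x^2 + 12*x - 1 = 0 has no rational roots; quadratic formula: x = (-12 ± √160)/8.
  ⇒ x = -sqrt(10)/2 - 3/2 ≈ -3.0811, -3/2 + sqrt(10)/2 ≈ 0.0811

f''(x) = 4*(4*x^2*(x + 3) - 3*x - 3)*exp(-2*x^2)
Second-derivative test at each critical point:
  f''(-3.0811) = 7.181e-08 > 0 → local minimum
  f''(0.0811) = -12.4837 < 0 → local maximum

Critical points: x = -sqrt(10)/2 - 3/2 ≈ -3.0811 (local minimum); x = -3/2 + sqrt(10)/2 ≈ 0.0811 (local maximum)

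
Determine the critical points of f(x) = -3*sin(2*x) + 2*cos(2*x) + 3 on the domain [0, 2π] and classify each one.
f'(x) = -4*sin(2*x) - 6*cos(2*x)

Solve f'(x) = 0 on [0, 2π]:
  f'(x) = 0 ⇔ -3*cos(2*x) = 2*sin(2*x) ⇔ tan(2*x) = -3/2, i.e. 2*x = arctan(-3/2) + nπ; keep the solutions lying in [0, 2π].
  ⇒ x = -atan(3/2)/2 + pi/2 ≈ 1.0794, pi - atan(3/2)/2 ≈ 2.6502, -atan(3/2)/2 + 3*pi/2 ≈ 4.2210, -atan(3/2)/2 + 2*pi ≈ 5.7918

f''(x) = 12*sin(2*x) - 8*cos(2*x)
Second-derivative test at each critical point:
  f''(1.0794) = 14.4222 > 0 → local minimum
  f''(2.6502) = -14.4222 < 0 → local maximum
  f''(4.2210) = 14.4222 > 0 → local minimum
  f''(5.7918) = -14.4222 < 0 → local maximum

Critical points: x = -atan(3/2)/2 + pi/2 ≈ 1.0794 (local minimum); x = pi - atan(3/2)/2 ≈ 2.6502 (local maximum); x = -atan(3/2)/2 + 3*pi/2 ≈ 4.2210 (local minimum); x = -atan(3/2)/2 + 2*pi ≈ 5.7918 (local maximum)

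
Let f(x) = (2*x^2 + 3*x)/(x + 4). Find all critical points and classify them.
f'(x) = 2*(x^2 + 8*x + 6)/(x^2 + 8*x + 16)

Solve f'(x) = 0:
  f'(x) = 2*(x^2 + 8*x + 6)/(x + 4)^2; the denominator is positive wherever f is defined, so f'(x) = 0 ⇔ 2*x^2 + 16*x + 12 = 0.
  Factor: 2*x^2 + 16*x + 12 = 2*(x^2 + 8*x + 6); x^2 + 8*x + 6 = 0 has no rational roots; quadratic formula: x = (-8 ± √40)/2.
  ⇒ x = -4 - sqrt(10) ≈ -7.1623, -4 + sqrt(10) ≈ -0.8377

f''(x) = 40/(x^3 + 12*x^2 + 48*x + 64)
Second-derivative test at each critical point:
  f''(-7.1623) = -1.2649 < 0 → local maximum
  f''(-0.8377) = 1.2649 > 0 → local minimum

Critical points: x = -4 - sqrt(10) ≈ -7.1623 (local maximum); x = -4 + sqrt(10) ≈ -0.8377 (local minimum)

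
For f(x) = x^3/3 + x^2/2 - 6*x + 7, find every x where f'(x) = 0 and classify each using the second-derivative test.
f'(x) = x^2 + x - 6

Solve f'(x) = 0:
  Factor: x^2 + x - 6 = (x - 2)*(x + 3) = 0.
  ⇒ x = -3, 2

f''(x) = 2*x + 1
Second-derivative test at each critical point:
  f''(-3) = -5 < 0 → local maximum
  f''(2) = 5 > 0 → local minimum

Critical points: x = -3 (local maximum); x = 2 (local minimum)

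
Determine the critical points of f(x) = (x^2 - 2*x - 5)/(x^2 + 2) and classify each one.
f'(x) = 2*(x^2 + 7*x - 2)/(x^4 + 4*x^2 + 4)

Solve f'(x) = 0:
  f'(x) = 2*(x^2 + 7*x - 2)/(x^2 + 2)^2; the denominator is positive wherever f is defined, so f'(x) = 0 ⇔ 2*x^2 + 14*x - 4 = 0.
  Factor: 2*x^2 + 14*x - 4 = 2*(x^2 + 7*x - 2); x^2 + 7*x - 2 = 0 has no rational roots; quadratic formula: x = (-7 ± √57)/2.
  ⇒ x = -sqrt(57)/2 - 7/2 ≈ -7.2749, -7/2 + sqrt(57)/2 ≈ 0.2749

f''(x) = 2*(-2*x^3 - 21*x^2 + 12*x + 14)/(x^6 + 6*x^4 + 12*x^2 + 8)
Second-derivative test at each critical point:
  f''(-7.2749) = -0.0050 < 0 → local maximum
  f''(0.2749) = 3.5050 > 0 → local minimum

Critical points: x = -sqrt(57)/2 - 7/2 ≈ -7.2749 (local maximum); x = -7/2 + sqrt(57)/2 ≈ 0.2749 (local minimum)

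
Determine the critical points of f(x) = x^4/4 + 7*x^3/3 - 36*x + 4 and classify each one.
f'(x) = x^3 + 7*x^2 - 36

Solve f'(x) = 0:
  Factor: x^3 + 7*x^2 - 36 = (x - 2)*(x + 3)*(x + 6) = 0.
  ⇒ x = -6, -3, 2

f''(x) = x*(3*x + 14)
Second-derivative test at each critical point:
  f''(-6) = 24 > 0 → local minimum
  f''(-3) = -15 < 0 → local maximum
  f''(2) = 40 > 0 → local minimum

Critical points: x = -6 (local minimum); x = -3 (local maximum); x = 2 (local minimum)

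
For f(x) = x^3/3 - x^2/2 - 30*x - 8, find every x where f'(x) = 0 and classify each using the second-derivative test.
f'(x) = x^2 - x - 30

Solve f'(x) = 0:
  Factor: x^2 - x - 30 = (x - 6)*(x + 5) = 0.
  ⇒ x = -5, 6

f''(x) = 2*x - 1
Second-derivative test at each critical point:
  f''(-5) = -11 < 0 → local maximum
  f''(6) = 11 > 0 → local minimum

Critical points: x = -5 (local maximum); x = 6 (local minimum)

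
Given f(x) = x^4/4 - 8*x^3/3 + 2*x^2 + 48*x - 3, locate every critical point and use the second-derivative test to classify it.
f'(x) = x^3 - 8*x^2 + 4*x + 48

Solve f'(x) = 0:
  Factor: x^3 - 8*x^2 + 4*x + 48 = (x - 6)*(x - 4)*(x + 2) = 0.
  ⇒ x = -2, 4, 6

f''(x) = 3*x^2 - 16*x + 4
Second-derivative test at each critical point:
  f''(-2) = 48 > 0 → local minimum
  f''(4) = -12 < 0 → local maximum
  f''(6) = 16 > 0 → local minimum

Critical points: x = -2 (local minimum); x = 4 (local maximum); x = 6 (local minimum)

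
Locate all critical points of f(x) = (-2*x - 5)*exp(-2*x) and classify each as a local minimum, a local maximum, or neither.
f'(x) = 4*(x + 2)*exp(-2*x)

Solve f'(x) = 0:
  f'(x) = (4*x + 8)·exp(-2*x) and exp(-2*x) > 0 for every x, so f'(x) = 0 ⇔ 4*x + 8 = 0.
  Factor: 4*x + 8 = 4*(x + 2) = 0.
  ⇒ x = -2

f''(x) = 4*(-2*x - 3)*exp(-2*x)
Second-derivative test at each critical point:
  f''(-2) = 218.3926 > 0 → local minimum

Critical points: x = -2 (local minimum)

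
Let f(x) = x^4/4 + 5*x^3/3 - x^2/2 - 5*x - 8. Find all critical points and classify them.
f'(x) = x^3 + 5*x^2 - x - 5

Solve f'(x) = 0:
  Factor: x^3 + 5*x^2 - x - 5 = (x - 1)*(x + 1)*(x + 5) = 0.
  ⇒ x = -5, -1, 1

f''(x) = 3*x^2 + 10*x - 1
Second-derivative test at each critical point:
  f''(-5) = 24 > 0 → local minimum
  f''(-1) = -8 < 0 → local maximum
  f''(1) = 12 > 0 → local minimum

Critical points: x = -5 (local minimum); x = -1 (local maximum); x = 1 (local minimum)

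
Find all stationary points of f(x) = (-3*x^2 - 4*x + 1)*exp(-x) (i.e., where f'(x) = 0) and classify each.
f'(x) = (3*x^2 - 2*x - 5)*exp(-x)

Solve f'(x) = 0:
  f'(x) = (3*x^2 - 2*x - 5)·exp(-x) and exp(-x) > 0 for every x, so f'(x) = 0 ⇔ 3*x^2 - 2*x - 5 = 0.
  Factor: 3*x^2 - 2*x - 5 = (x + 1)*(3*x - 5) = 0.
  ⇒ x = -1, 5/3

f''(x) = (-3*x^2 + 8*x + 3)*exp(-x)
Second-derivative test at each critical point:
  f''(-1) = -21.7463 < 0 → local maximum
  f''(5/3) = 1.5110 > 0 → local minimum

Critical points: x = -1 (local maximum); x = 5/3 (local minimum)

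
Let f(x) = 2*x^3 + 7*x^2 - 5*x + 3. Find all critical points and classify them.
f'(x) = 6*x^2 + 14*x - 5

Solve f'(x) = 0:
  6*x^2 + 14*x - 5 = 0 has no rational roots; quadratic formula: x = (-14 ± √316)/12.
  ⇒ x = -sqrt(79)/6 - 7/6 ≈ -2.6480, -7/6 + sqrt(79)/6 ≈ 0.3147

f''(x) = 12*x + 14
Second-derivative test at each critical point:
  f''(-2.6480) = -17.7764 < 0 → local maximum
  f''(0.3147) = 17.7764 > 0 → local minimum

Critical points: x = -sqrt(79)/6 - 7/6 ≈ -2.6480 (local maximum); x = -7/6 + sqrt(79)/6 ≈ 0.3147 (local minimum)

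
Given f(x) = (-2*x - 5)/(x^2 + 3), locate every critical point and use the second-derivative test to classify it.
f'(x) = 2*(x^2 + 5*x - 3)/(x^4 + 6*x^2 + 9)

Solve f'(x) = 0:
  f'(x) = 2*(x^2 + 5*x - 3)/(x^2 + 3)^2; the denominator is positive wherever f is defined, so f'(x) = 0 ⇔ 2*x^2 + 10*x - 6 = 0.
  Factor: 2*x^2 + 10*x - 6 = 2*(x^2 + 5*x - 3); x^2 + 5*x - 3 = 0 has no rational roots; quadratic formula: x = (-5 ± √37)/2.
  ⇒ x = -sqrt(37)/2 - 5/2 ≈ -5.5414, -5/2 + sqrt(37)/2 ≈ 0.5414

f''(x) = 2*(-4*x^2*(2*x + 5) + (6*x + 5)*(x^2 + 3))/(x^2 + 3)^3
Second-derivative test at each critical point:
  f''(-5.5414) = -0.0107 < 0 → local maximum
  f''(0.5414) = 1.1218 > 0 → local minimum

Critical points: x = -sqrt(37)/2 - 5/2 ≈ -5.5414 (local maximum); x = -5/2 + sqrt(37)/2 ≈ 0.5414 (local minimum)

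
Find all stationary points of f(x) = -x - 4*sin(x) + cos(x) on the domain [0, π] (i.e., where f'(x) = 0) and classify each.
f'(x) = -sin(x) - 4*cos(x) - 1

Solve f'(x) = 0 on [0, π]:
  f'(x) = 0 ⇔ -sin(x) - 4*cos(x) = 1. Write the left side as R·cos(x + φ) with R = √((-4)² + 1²) = sqrt(17), cos φ = -4*sqrt(17)/17, sin φ = sqrt(17)/17; then cos(x + φ) = sqrt(17)/17. Solve for x and keep the solutions lying in [0, π].
  ⇒ x = pi - atan(15/8) ≈ 2.0608

f''(x) = 4*sin(x) - cos(x)
Second-derivative test at each critical point:
  f''(2.0608) = 4 > 0 → local minimum

Critical points: x = pi - atan(15/8) ≈ 2.0608 (local minimum)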